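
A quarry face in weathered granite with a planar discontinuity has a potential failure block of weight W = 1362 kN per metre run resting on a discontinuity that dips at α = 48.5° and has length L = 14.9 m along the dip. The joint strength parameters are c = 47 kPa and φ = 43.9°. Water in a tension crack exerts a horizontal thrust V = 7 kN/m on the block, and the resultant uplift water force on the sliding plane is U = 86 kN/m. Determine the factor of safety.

FS = 1.45

Resolving the block weight along and normal to the plane and applying the Mohr–Coulomb strength on the joint:
N' = W cosα − U − V sinα = 1362·cos48.5° − 86 − 7·sin48.5° = 811.2 kN/m
Driving force T = W sinα + V cosα = 1362·sin48.5° + 7·cos48.5° = 1024.7 kN/m
Resisting force R = c·L + N'·tanφ = 47·14.9 + 811.2·tan43.9° = 700.3 + 780.7 = 1481.0 kN/m
FS = R / T = 1481.0 / 1024.7 = 1.445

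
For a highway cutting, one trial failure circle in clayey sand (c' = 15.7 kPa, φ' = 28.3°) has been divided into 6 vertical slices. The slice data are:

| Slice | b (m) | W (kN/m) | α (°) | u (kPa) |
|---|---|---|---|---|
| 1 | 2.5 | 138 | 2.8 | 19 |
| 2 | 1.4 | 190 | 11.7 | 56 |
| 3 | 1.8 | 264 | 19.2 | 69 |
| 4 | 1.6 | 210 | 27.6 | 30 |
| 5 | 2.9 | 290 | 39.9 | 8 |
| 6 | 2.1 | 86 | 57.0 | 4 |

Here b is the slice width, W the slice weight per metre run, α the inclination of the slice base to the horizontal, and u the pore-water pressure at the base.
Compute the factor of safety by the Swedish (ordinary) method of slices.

FS = 1.23

Ordinary method of slices: FS = Σ[c'·Δl_i + (W_i cosα_i − u_i·Δl_i)·tanφ'] / Σ W_i sinα_i, with Δl_i = b_i / cosα_i.
Slice 1: Δl = 2.5/cos2.8° = 2.503 m; N'_1 = 138·cos2.8° − 19·2.503 = 90.3; c'Δl = 39.30; W sinα = 6.7
Slice 2: Δl = 1.4/cos11.7° = 1.430 m; N'_2 = 190·cos11.7° − 56·1.430 = 106.0; c'Δl = 22.45; W sinα = 38.5
Slice 3: Δl = 1.8/cos19.2° = 1.906 m; N'_3 = 264·cos19.2° − 69·1.906 = 117.8; c'Δl = 29.92; W sinα = 86.8
Slice 4: Δl = 1.6/cos27.6° = 1.805 m; N'_4 = 210·cos27.6° − 30·1.805 = 131.9; c'Δl = 28.35; W sinα = 97.3
Slice 5: Δl = 2.9/cos39.9° = 3.780 m; N'_5 = 290·cos39.9° − 8·3.780 = 192.2; c'Δl = 59.35; W sinα = 186.0
Slice 6: Δl = 2.1/cos57.0° = 3.856 m; N'_6 = 86·cos57.0° − 4·3.856 = 31.4; c'Δl = 60.54; W sinα = 72.1
Σc'Δl = 239.9 kN/m; ΣN' = 669.7 kN/m; ΣW sinα = 487.5 kN/m
Resisting = 239.9 + 669.7·tan28.3° = 239.9 + 360.6 = 600.5 kN/m
FS = 600.5 / 487.5 = 1.232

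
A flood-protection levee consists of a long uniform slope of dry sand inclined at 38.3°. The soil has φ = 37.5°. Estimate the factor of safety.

For a dry cohesionless infinite slope the factor of safety is FS = tanφ / tanβ.
FS = tan37.5° / tan38.3° = 0.7673 / 0.7898 = 0.972

FS = 0.97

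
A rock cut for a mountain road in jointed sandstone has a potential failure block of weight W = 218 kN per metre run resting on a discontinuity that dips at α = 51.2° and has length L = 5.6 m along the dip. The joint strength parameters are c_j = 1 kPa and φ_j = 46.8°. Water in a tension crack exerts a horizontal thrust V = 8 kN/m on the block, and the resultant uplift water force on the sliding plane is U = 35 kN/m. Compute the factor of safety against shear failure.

Resolving the block weight along and normal to the plane and applying the Mohr–Coulomb strength on the joint:
N' = W cosα − U − V sinα = 218·cos51.2° − 35 − 8·sin51.2° = 95.4 kN/m
Driving force T = W sinα + V cosα = 218·sin51.2° + 8·cos51.2° = 174.9 kN/m
Resisting force R = c_j·L + N'·tanφ_j = 1·5.6 + 95.4·tan46.8° = 5.6 + 101.6 = 107.2 kN/m
FS = R / T = 107.2 / 174.9 = 0.613

FS = 0.61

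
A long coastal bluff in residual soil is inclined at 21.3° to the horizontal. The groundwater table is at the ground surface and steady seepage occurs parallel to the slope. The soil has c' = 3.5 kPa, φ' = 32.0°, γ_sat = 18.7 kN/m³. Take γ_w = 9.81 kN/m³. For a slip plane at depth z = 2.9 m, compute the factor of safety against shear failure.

With seepage parallel to the slope and the water table at the surface, the effective normal stress on the slip plane uses the buoyant unit weight γ' = γ_sat − γ_w while the driving shear stress uses γ_sat:
FS = [c' + γ' z cos²β tanφ'] / [γ_sat z sinβ cosβ]
γ' = 18.7 − 9.81 = 8.89 kN/m³
Numerator = 3.5 + 8.89·2.9·cos²21.3°·tan32.0° = 3.5 + 8.89·2.9·0.8680·0.6249 = 17.484 kPa
Denominator = 18.7·2.9·sin21.3°·cos21.3° = 18.7·2.9·0.3633·0.9317 = 18.353 kPa
FS = 17.484 / 18.353 = 0.953

FS = 0.95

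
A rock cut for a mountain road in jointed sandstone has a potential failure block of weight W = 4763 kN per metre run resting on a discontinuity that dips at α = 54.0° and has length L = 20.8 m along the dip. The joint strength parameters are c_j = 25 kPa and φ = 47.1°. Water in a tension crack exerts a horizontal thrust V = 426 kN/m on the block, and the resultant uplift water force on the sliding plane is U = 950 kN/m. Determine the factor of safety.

Resolving the block weight along and normal to the plane and applying the Mohr–Coulomb strength on the joint:
N' = W cosα − U − V sinα = 4763·cos54.0° − 950 − 426·sin54.0° = 1505.0 kN/m
Driving force T = W sinα + V cosα = 4763·sin54.0° + 426·cos54.0° = 4103.7 kN/m
Resisting force R = c_j·L + N'·tanφ = 25·20.8 + 1505.0·tan47.1° = 520.0 + 1619.6 = 2139.6 kN/m
FS = R / T = 2139.6 / 4103.7 = 0.521

FS = 0.52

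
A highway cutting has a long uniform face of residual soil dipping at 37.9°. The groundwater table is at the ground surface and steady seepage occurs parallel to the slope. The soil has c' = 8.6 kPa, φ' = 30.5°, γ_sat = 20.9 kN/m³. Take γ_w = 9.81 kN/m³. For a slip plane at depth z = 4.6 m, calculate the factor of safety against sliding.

With seepage parallel to the slope and the water table at the surface, the effective normal stress on the slip plane uses the buoyant unit weight γ' = γ_sat − γ_w while the driving shear stress uses γ_sat:
FS = [c' + γ' z cos²β tanφ'] / [γ_sat z sinβ cosβ]
γ' = 20.9 − 9.81 = 11.09 kN/m³
Numerator = 8.6 + 11.09·4.6·cos²37.9°·tan30.5° = 8.6 + 11.09·4.6·0.6227·0.5890 = 27.310 kPa
Denominator = 20.9·4.6·sin37.9°·cos37.9° = 20.9·4.6·0.6143·0.7891 = 46.601 kPa
FS = 27.310 / 46.601 = 0.586

FS = 0.59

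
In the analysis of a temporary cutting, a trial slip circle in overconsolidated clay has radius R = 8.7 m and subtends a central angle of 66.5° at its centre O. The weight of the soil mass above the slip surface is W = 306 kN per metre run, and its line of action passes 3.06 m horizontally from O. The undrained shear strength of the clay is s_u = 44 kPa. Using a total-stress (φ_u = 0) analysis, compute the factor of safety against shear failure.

Taking moments about the centre O, the resisting moment is provided by the undrained shear strength acting along the arc:
Arc length L_a = R·θ = 8.7·(66.5°·π/180) = 8.7·1.1606 = 10.10 m
M_R = s_u·L_a·R = 44·10.10·8.7 = 3865.4 kN·m/m
M_D = W·d = 306·3.06 = 936.4 kN·m/m
FS = M_R / M_D = 3865.4 / 936.4 = 4.128

FS = 4.13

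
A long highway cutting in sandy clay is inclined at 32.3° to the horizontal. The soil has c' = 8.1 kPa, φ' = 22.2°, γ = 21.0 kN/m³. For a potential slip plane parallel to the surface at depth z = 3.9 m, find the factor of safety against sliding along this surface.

FS = 0.86

For an infinite slope with a slip plane parallel to the surface (no pore pressure): FS = [c' + γz cos²β tanφ'] / [γz sinβ cosβ].
γz = 21.0·3.9 = 81.90 kN/m²
Numerator = 8.1 + 81.90·cos²32.3°·tan22.2° = 8.1 + 81.90·0.7145·0.4081 = 31.979 kPa
Denominator = 81.90·sin32.3°·cos32.3° = 81.90·0.5344·0.8453 = 36.992 kPa
FS = 31.979 / 36.992 = 0.865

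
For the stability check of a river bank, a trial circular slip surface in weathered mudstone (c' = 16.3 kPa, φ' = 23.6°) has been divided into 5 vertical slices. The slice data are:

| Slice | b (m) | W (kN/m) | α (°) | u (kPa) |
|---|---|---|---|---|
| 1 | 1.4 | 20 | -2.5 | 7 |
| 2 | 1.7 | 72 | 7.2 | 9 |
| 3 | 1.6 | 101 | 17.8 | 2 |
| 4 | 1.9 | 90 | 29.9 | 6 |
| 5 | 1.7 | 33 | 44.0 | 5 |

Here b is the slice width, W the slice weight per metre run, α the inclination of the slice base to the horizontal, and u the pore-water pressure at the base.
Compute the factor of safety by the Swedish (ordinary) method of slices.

Ordinary method of slices: FS = Σ[c'·Δl_i + (W_i cosα_i − u_i·Δl_i)·tanφ'] / Σ W_i sinα_i, with Δl_i = b_i / cosα_i.
Slice 1: Δl = 1.4/cos(-2.5°) = 1.401 m; N'_1 = 20·cos(-2.5°) − 7·1.401 = 10.2; c'Δl = 22.84; W sinα = -0.9
Slice 2: Δl = 1.7/cos7.2° = 1.714 m; N'_2 = 72·cos7.2° − 9·1.714 = 56.0; c'Δl = 27.93; W sinα = 9.0
Slice 3: Δl = 1.6/cos17.8° = 1.680 m; N'_3 = 101·cos17.8° − 2·1.680 = 92.8; c'Δl = 27.39; W sinα = 30.9
Slice 4: Δl = 1.9/cos29.9° = 2.192 m; N'_4 = 90·cos29.9° − 6·2.192 = 64.9; c'Δl = 35.73; W sinα = 44.9
Slice 5: Δl = 1.7/cos44.0° = 2.363 m; N'_5 = 33·cos44.0° − 5·2.363 = 11.9; c'Δl = 38.52; W sinα = 22.9
Σc'Δl = 152.4 kN/m; ΣN' = 235.8 kN/m; ΣW sinα = 106.8 kN/m
Resisting = 152.4 + 235.8·tan23.6° = 152.4 + 103.0 = 255.4 kN/m
FS = 255.4 / 106.8 = 2.391

FS = 2.39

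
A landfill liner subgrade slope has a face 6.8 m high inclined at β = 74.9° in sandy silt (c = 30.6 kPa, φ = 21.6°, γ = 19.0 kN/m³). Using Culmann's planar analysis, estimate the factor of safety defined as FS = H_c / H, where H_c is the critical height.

FS = 2.11

H_c = (4c/γ) · sinβ cosφ / [1 − cos(β − φ)]
    = (4·30.6/19.0) · sin74.9°·cos21.6° / [1 − cos53.3°]
    = 6.442 · 0.8977 / 0.4024 = 14.37 m
FS = H_c / H = 14.37 / 6.8 = 2.114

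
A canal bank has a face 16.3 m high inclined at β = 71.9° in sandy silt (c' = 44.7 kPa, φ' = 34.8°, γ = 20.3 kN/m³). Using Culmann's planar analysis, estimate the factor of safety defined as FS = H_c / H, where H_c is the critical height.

FS = 2.08

H_c = (4c'/γ) · sinβ cosφ' / [1 − cos(β − φ')]
    = (4·44.7/20.3) · sin71.9°·cos34.8° / [1 − cos37.1°]
    = 8.808 · 0.7805 / 0.2024 = 33.96 m
FS = H_c / H = 33.96 / 16.3 = 2.084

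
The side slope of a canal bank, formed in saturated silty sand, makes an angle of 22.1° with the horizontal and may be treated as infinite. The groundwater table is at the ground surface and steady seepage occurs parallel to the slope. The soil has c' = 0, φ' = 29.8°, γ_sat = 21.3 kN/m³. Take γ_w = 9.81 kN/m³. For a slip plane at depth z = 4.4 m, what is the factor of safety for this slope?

With seepage parallel to the slope and the water table at the surface, the effective normal stress on the slip plane uses the buoyant unit weight γ' = γ_sat − γ_w while the driving shear stress uses γ_sat:
FS = [c' + γ' z cos²β tanφ'] / [γ_sat z sinβ cosβ]
(For c' = 0 this reduces to FS = (γ'/γ_sat)·tanφ'/tanβ.)
γ' = 21.3 − 9.81 = 11.49 kN/m³
Numerator = 0.0 + 11.49·4.4·cos²22.1°·tan29.8° = 0.0 + 11.49·4.4·0.8585·0.5727 = 24.855 kPa
Denominator = 21.3·4.4·sin22.1°·cos22.1° = 21.3·4.4·0.3762·0.9265 = 32.669 kPa
FS = 24.855 / 32.669 = 0.761

FS = 0.76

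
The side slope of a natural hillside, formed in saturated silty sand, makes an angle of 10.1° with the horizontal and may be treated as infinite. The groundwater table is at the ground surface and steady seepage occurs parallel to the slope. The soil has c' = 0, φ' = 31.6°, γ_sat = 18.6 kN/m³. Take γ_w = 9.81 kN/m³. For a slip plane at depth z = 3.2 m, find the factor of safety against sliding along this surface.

With seepage parallel to the slope and the water table at the surface, the effective normal stress on the slip plane uses the buoyant unit weight γ' = γ_sat − γ_w while the driving shear stress uses γ_sat:
FS = [c' + γ' z cos²β tanφ'] / [γ_sat z sinβ cosβ]
(For c' = 0 this reduces to FS = (γ'/γ_sat)·tanφ'/tanβ.)
γ' = 18.6 − 9.81 = 8.79 kN/m³
Numerator = 0.0 + 8.79·3.2·cos²10.1°·tan31.6° = 0.0 + 8.79·3.2·0.9692·0.6152 = 16.772 kPa
Denominator = 18.6·3.2·sin10.1°·cos10.1° = 18.6·3.2·0.1754·0.9845 = 10.276 kPa
FS = 16.772 / 10.276 = 1.632

FS = 1.63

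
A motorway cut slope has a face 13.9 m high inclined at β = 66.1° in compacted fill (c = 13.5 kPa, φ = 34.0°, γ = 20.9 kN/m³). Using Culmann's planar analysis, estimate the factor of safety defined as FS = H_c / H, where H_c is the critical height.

FS = 0.92

H_c = (4c/γ) · sinβ cosφ / [1 − cos(β − φ)]
    = (4·13.5/20.9) · sin66.1°·cos34.0° / [1 − cos32.1°]
    = 2.584 · 0.7580 / 0.1529 = 12.81 m
FS = H_c / H = 12.81 / 13.9 = 0.922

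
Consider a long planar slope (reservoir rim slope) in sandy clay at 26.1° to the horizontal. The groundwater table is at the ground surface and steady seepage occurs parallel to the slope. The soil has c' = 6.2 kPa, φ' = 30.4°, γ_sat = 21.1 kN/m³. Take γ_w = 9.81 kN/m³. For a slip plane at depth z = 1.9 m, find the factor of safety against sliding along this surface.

With seepage parallel to the slope and the water table at the surface, the effective normal stress on the slip plane uses the buoyant unit weight γ' = γ_sat − γ_w while the driving shear stress uses γ_sat:
FS = [c' + γ' z cos²β tanφ'] / [γ_sat z sinβ cosβ]
γ' = 21.1 − 9.81 = 11.29 kN/m³
Numerator = 6.2 + 11.29·1.9·cos²26.1°·tan30.4° = 6.2 + 11.29·1.9·0.8065·0.5867 = 16.349 kPa
Denominator = 21.1·1.9·sin26.1°·cos26.1° = 21.1·1.9·0.4399·0.8980 = 15.839 kPa
FS = 16.349 / 15.839 = 1.032

FS = 1.03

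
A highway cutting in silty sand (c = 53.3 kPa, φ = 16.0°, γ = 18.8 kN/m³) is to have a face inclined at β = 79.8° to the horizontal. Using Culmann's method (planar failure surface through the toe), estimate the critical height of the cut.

H_c = 19.21 m

Culmann's analysis gives the critical failure plane at α_cr = (β + φ)/2 = (79.8 + 16.0)/2 = 47.9°, and the critical height
H_c = (4c/γ) · sinβ cosφ / [1 − cos(β − φ)]
    = (4·53.3/18.8) · sin79.8°·cos16.0° / [1 − cos(63.8°)]
    = 11.340 · 0.9842·0.9613 / [1 − 0.4415]
    = 11.340 · 0.9461 / 0.5585
    = 19.21 m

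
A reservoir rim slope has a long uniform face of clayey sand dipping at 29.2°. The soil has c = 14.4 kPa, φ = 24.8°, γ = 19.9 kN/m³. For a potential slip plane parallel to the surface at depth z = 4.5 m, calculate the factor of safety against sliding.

For an infinite slope with a slip plane parallel to the surface (no pore pressure): FS = [c + γz cos²β tanφ] / [γz sinβ cosβ].
γz = 19.9·4.5 = 89.55 kN/m²
Numerator = 14.4 + 89.55·cos²29.2°·tan24.8° = 14.4 + 89.55·0.7620·0.4621 = 45.930 kPa
Denominator = 89.55·sin29.2°·cos29.2° = 89.55·0.4879·0.8729 = 38.136 kPa
FS = 45.930 / 38.136 = 1.204

FS = 1.20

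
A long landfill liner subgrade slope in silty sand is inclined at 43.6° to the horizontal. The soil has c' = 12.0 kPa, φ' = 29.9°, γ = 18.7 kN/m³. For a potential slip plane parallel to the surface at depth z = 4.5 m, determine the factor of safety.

For an infinite slope with a slip plane parallel to the surface (no pore pressure): FS = [c' + γz cos²β tanφ'] / [γz sinβ cosβ].
γz = 18.7·4.5 = 84.15 kN/m²
Numerator = 12.0 + 84.15·cos²43.6°·tan29.9° = 12.0 + 84.15·0.5244·0.5750 = 37.376 kPa
Denominator = 84.15·sin43.6°·cos43.6° = 84.15·0.6896·0.7242 = 42.025 kPa
FS = 37.376 / 42.025 = 0.889

FS = 0.89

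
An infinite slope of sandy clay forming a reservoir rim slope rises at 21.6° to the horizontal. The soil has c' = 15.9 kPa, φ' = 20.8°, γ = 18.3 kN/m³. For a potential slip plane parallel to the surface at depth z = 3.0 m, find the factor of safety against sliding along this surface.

For an infinite slope with a slip plane parallel to the surface (no pore pressure): FS = [c' + γz cos²β tanφ'] / [γz sinβ cosβ].
γz = 18.3·3.0 = 54.90 kN/m²
Numerator = 15.9 + 54.90·cos²21.6°·tan20.8° = 15.9 + 54.90·0.8645·0.3799 = 33.928 kPa
Denominator = 54.90·sin21.6°·cos21.6° = 54.90·0.3681·0.9298 = 18.791 kPa
FS = 33.928 / 18.791 = 1.806

FS = 1.81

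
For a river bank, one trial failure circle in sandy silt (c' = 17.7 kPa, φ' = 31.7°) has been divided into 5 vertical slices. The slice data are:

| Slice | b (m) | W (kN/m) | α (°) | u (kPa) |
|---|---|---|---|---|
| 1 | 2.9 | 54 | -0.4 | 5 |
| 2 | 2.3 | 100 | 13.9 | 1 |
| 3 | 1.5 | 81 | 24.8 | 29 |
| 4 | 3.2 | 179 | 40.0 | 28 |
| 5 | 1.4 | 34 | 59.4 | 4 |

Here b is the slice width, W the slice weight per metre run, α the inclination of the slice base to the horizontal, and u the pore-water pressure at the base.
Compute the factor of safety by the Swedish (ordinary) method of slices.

Ordinary method of slices: FS = Σ[c'·Δl_i + (W_i cosα_i − u_i·Δl_i)·tanφ'] / Σ W_i sinα_i, with Δl_i = b_i / cosα_i.
Slice 1: Δl = 2.9/cos(-0.4°) = 2.900 m; N'_1 = 54·cos(-0.4°) − 5·2.900 = 39.5; c'Δl = 51.33; W sinα = -0.4
Slice 2: Δl = 2.3/cos13.9° = 2.369 m; N'_2 = 100·cos13.9° − 1·2.369 = 94.7; c'Δl = 41.94; W sinα = 24.0
Slice 3: Δl = 1.5/cos24.8° = 1.652 m; N'_3 = 81·cos24.8° − 29·1.652 = 25.6; c'Δl = 29.25; W sinα = 34.0
Slice 4: Δl = 3.2/cos40.0° = 4.177 m; N'_4 = 179·cos40.0° − 28·4.177 = 20.2; c'Δl = 73.94; W sinα = 115.1
Slice 5: Δl = 1.4/cos59.4° = 2.750 m; N'_5 = 34·cos59.4° − 4·2.750 = 6.3; c'Δl = 48.68; W sinα = 29.3
Σc'Δl = 245.1 kN/m; ΣN' = 186.3 kN/m; ΣW sinα = 201.9 kN/m
Resisting = 245.1 + 186.3·tan31.7° = 245.1 + 115.0 = 360.2 kN/m
FS = 360.2 / 201.9 = 1.784

FS = 1.78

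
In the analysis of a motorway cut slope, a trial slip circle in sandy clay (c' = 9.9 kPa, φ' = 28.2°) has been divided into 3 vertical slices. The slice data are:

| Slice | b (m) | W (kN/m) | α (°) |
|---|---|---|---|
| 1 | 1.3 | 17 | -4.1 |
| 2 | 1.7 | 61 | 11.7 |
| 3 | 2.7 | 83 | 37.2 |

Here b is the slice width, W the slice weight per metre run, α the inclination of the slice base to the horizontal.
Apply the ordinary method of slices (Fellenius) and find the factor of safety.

Ordinary method of slices: FS = Σ[c'·Δl_i + (W_i cosα_i)·tanφ'] / Σ W_i sinα_i, with Δl_i = b_i / cosα_i.
Slice 1: Δl = 1.3/cos(-4.1°) = 1.303 m; N'_1 = 17·cos(-4.1°) = 17.0; c'Δl = 12.90; W sinα = -1.2
Slice 2: Δl = 1.7/cos11.7° = 1.736 m; N'_2 = 61·cos11.7° = 59.7; c'Δl = 17.19; W sinα = 12.4
Slice 3: Δl = 2.7/cos37.2° = 3.390 m; N'_3 = 83·cos37.2° = 66.1; c'Δl = 33.56; W sinα = 50.2
Σc'Δl = 63.6 kN/m; ΣN' = 142.8 kN/m; ΣW sinα = 61.3 kN/m
Resisting = 63.6 + 142.8·tan28.2° = 63.6 + 76.6 = 140.2 kN/m
FS = 140.2 / 61.3 = 2.286

FS = 2.29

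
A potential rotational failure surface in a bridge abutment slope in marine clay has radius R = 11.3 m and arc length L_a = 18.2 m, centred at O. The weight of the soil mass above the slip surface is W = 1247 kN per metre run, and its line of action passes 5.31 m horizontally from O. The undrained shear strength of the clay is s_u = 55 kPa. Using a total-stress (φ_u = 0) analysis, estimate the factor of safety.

Taking moments about the centre O, the resisting moment is provided by the undrained shear strength acting along the arc:
M_R = s_u·L_a·R = 55·18.20·11.3 = 11311.3 kN·m/m
M_D = W·d = 1247·5.31 = 6621.6 kN·m/m
FS = M_R / M_D = 11311.3 / 6621.6 = 1.708

FS = 1.71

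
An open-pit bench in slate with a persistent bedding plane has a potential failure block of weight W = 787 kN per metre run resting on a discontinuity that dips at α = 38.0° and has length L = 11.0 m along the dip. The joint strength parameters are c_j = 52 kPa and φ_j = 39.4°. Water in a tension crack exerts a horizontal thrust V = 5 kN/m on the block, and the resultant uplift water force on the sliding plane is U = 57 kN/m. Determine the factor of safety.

Resolving the block weight along and normal to the plane and applying the Mohr–Coulomb strength on the joint:
N' = W cosα − U − V sinα = 787·cos38.0° − 57 − 5·sin38.0° = 560.1 kN/m
Driving force T = W sinα + V cosα = 787·sin38.0° + 5·cos38.0° = 488.5 kN/m
Resisting force R = c_j·L + N'·tanφ_j = 52·11.0 + 560.1·tan39.4° = 572.0 + 460.1 = 1032.1 kN/m
FS = R / T = 1032.1 / 488.5 = 2.113

FS = 2.11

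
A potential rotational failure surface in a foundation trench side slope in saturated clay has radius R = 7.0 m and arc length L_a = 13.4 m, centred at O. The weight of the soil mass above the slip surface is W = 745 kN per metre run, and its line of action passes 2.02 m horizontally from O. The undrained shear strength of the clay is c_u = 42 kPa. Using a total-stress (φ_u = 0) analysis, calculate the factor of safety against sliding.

FS = 2.62

Taking moments about the centre O, the resisting moment is provided by the undrained shear strength acting along the arc:
M_R = c_u·L_a·R = 42·13.40·7.0 = 3939.6 kN·m/m
M_D = W·d = 745·2.02 = 1504.9 kN·m/m
FS = M_R / M_D = 3939.6 / 1504.9 = 2.618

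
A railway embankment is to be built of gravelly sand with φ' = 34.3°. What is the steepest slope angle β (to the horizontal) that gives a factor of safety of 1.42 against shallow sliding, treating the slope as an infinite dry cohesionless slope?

For an infinite dry cohesionless slope FS = tanφ'/tanβ, so tanβ = tanφ' / FS.
tanβ = tan34.3° / 1.42 = 0.6822 / 1.42 = 0.4804
β = arctan(0.4804) = 25.66°

β = 25.7°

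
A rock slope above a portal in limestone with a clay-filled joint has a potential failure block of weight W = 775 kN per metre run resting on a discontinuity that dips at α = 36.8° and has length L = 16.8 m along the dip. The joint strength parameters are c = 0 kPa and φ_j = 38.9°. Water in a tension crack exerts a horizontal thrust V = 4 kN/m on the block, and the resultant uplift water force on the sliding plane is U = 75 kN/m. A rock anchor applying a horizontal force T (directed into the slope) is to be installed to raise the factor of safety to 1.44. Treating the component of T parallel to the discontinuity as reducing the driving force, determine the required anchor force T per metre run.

Resolving forces along and normal to the sliding plane, with the horizontal anchor force T adding T·sinα to the effective normal force and T·cosα acting up the plane against the driving force:
FS = [cL + (W cosα − U − V sinα + T sinα) tanφ_j] / [W sinα + V cosα − T cosα]
Without the anchor: N' = 543.2 kN/m, driving T_d = 467.4 kN/m, resisting R = 0·16.8 + 543.2·tan38.9° = 438.3 kN/m, FS = 0.94.
Setting FS = 1.44 and solving for T:
1.44·(467.4 − T cos36.8°) = 438.3 + T sin36.8°·tan38.9°
T·(sin36.8°·tan38.9° + 1.44·cos36.8°) = 1.44·467.4 − 438.3
T·(0.5990·0.8069 + 1.44·0.8007) = 673.1 − 438.3 = 234.8
T·1.6364 = 234.8
T = 143.5 kN/m

T = 144 kN/m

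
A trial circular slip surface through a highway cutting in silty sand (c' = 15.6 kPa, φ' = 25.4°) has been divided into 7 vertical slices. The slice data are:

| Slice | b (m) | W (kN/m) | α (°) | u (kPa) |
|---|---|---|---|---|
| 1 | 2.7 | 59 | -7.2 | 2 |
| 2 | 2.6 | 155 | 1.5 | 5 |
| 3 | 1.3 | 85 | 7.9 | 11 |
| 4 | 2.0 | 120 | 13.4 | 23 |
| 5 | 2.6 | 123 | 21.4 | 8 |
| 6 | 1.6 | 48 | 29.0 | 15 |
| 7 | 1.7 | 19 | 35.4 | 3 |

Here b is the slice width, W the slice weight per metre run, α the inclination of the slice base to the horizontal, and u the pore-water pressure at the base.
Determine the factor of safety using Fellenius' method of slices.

Ordinary method of slices: FS = Σ[c'·Δl_i + (W_i cosα_i − u_i·Δl_i)·tanφ'] / Σ W_i sinα_i, with Δl_i = b_i / cosα_i.
Slice 1: Δl = 2.7/cos(-7.2°) = 2.721 m; N'_1 = 59·cos(-7.2°) − 2·2.721 = 53.1; c'Δl = 42.45; W sinα = -7.4
Slice 2: Δl = 2.6/cos1.5° = 2.601 m; N'_2 = 155·cos1.5° − 5·2.601 = 141.9; c'Δl = 40.57; W sinα = 4.1
Slice 3: Δl = 1.3/cos7.9° = 1.312 m; N'_3 = 85·cos7.9° − 11·1.312 = 69.8; c'Δl = 20.47; W sinα = 11.7
Slice 4: Δl = 2.0/cos13.4° = 2.056 m; N'_4 = 120·cos13.4° − 23·2.056 = 69.4; c'Δl = 32.07; W sinα = 27.8
Slice 5: Δl = 2.6/cos21.4° = 2.793 m; N'_5 = 123·cos21.4° − 8·2.793 = 92.2; c'Δl = 43.56; W sinα = 44.9
Slice 6: Δl = 1.6/cos29.0° = 1.829 m; N'_6 = 48·cos29.0° − 15·1.829 = 14.5; c'Δl = 28.54; W sinα = 23.3
Slice 7: Δl = 1.7/cos35.4° = 2.086 m; N'_7 = 19·cos35.4° − 3·2.086 = 9.2; c'Δl = 32.53; W sinα = 11.0
Σc'Δl = 240.2 kN/m; ΣN' = 450.2 kN/m; ΣW sinα = 115.3 kN/m
Resisting = 240.2 + 450.2·tan25.4° = 240.2 + 213.8 = 454.0 kN/m
FS = 454.0 / 115.3 = 3.937

FS = 3.94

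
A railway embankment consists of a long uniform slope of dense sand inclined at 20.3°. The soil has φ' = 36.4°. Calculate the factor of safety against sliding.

For a dry cohesionless infinite slope the factor of safety is FS = tanφ' / tanβ.
FS = tan36.4° / tan20.3° = 0.7373 / 0.3699 = 1.993

FS = 1.99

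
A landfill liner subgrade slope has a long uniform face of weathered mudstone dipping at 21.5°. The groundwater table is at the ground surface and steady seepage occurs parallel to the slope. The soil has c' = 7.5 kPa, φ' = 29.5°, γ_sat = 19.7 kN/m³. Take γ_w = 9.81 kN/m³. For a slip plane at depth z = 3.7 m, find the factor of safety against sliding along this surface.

FS = 1.02

With seepage parallel to the slope and the water table at the surface, the effective normal stress on the slip plane uses the buoyant unit weight γ' = γ_sat − γ_w while the driving shear stress uses γ_sat:
FS = [c' + γ' z cos²β tanφ'] / [γ_sat z sinβ cosβ]
γ' = 19.7 − 9.81 = 9.89 kN/m³
Numerator = 7.5 + 9.89·3.7·cos²21.5°·tan29.5° = 7.5 + 9.89·3.7·0.8657·0.5658 = 25.422 kPa
Denominator = 19.7·3.7·sin21.5°·cos21.5° = 19.7·3.7·0.3665·0.9304 = 24.855 kPa
FS = 25.422 / 24.855 = 1.023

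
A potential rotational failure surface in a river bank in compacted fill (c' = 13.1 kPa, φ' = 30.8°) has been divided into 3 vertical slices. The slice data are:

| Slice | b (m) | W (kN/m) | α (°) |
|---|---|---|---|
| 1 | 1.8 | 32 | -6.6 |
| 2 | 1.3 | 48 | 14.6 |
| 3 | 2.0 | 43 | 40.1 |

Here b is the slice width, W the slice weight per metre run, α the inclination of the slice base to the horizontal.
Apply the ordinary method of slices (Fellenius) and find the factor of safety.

Ordinary method of slices: FS = Σ[c'·Δl_i + (W_i cosα_i)·tanφ'] / Σ W_i sinα_i, with Δl_i = b_i / cosα_i.
Slice 1: Δl = 1.8/cos(-6.6°) = 1.812 m; N'_1 = 32·cos(-6.6°) = 31.8; c'Δl = 23.74; W sinα = -3.7
Slice 2: Δl = 1.3/cos14.6° = 1.343 m; N'_2 = 48·cos14.6° = 46.5; c'Δl = 17.60; W sinα = 12.1
Slice 3: Δl = 2.0/cos40.1° = 2.615 m; N'_3 = 43·cos40.1° = 32.9; c'Δl = 34.25; W sinα = 27.7
Σc'Δl = 75.6 kN/m; ΣN' = 111.1 kN/m; ΣW sinα = 36.1 kN/m
Resisting = 75.6 + 111.1·tan30.8° = 75.6 + 66.2 = 141.8 kN/m
FS = 141.8 / 36.1 = 3.927

FS = 3.93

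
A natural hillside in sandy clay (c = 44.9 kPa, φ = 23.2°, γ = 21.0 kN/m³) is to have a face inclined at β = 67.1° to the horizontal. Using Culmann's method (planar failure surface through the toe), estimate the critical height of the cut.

Culmann's analysis gives the critical failure plane at α_cr = (β + φ)/2 = (67.1 + 23.2)/2 = 45.1°, and the critical height
H_c = (4c/γ) · sinβ cosφ / [1 − cos(β − φ)]
    = (4·44.9/21.0) · sin67.1°·cos23.2° / [1 − cos(43.9°)]
    = 8.552 · 0.9212·0.9191 / [1 − 0.7206]
    = 8.552 · 0.8467 / 0.2794
    = 25.91 m

H_c = 25.91 m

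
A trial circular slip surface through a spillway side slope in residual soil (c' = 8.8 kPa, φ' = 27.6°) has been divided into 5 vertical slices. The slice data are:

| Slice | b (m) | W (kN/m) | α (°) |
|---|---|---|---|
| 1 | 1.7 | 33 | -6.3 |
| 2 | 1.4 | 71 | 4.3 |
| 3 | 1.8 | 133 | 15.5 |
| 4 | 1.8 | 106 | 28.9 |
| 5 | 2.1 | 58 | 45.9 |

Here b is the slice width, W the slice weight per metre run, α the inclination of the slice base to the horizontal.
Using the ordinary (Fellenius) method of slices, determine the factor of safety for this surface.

FS = 2.15

Ordinary method of slices: FS = Σ[c'·Δl_i + (W_i cosα_i)·tanφ'] / Σ W_i sinα_i, with Δl_i = b_i / cosα_i.
Slice 1: Δl = 1.7/cos(-6.3°) = 1.710 m; N'_1 = 33·cos(-6.3°) = 32.8; c'Δl = 15.05; W sinα = -3.6
Slice 2: Δl = 1.4/cos4.3° = 1.404 m; N'_2 = 71·cos4.3° = 70.8; c'Δl = 12.35; W sinα = 5.3
Slice 3: Δl = 1.8/cos15.5° = 1.868 m; N'_3 = 133·cos15.5° = 128.2; c'Δl = 16.44; W sinα = 35.5
Slice 4: Δl = 1.8/cos28.9° = 2.056 m; N'_4 = 106·cos28.9° = 92.8; c'Δl = 18.09; W sinα = 51.2
Slice 5: Δl = 2.1/cos45.9° = 3.018 m; N'_5 = 58·cos45.9° = 40.4; c'Δl = 26.56; W sinα = 41.7
Σc'Δl = 88.5 kN/m; ΣN' = 364.9 kN/m; ΣW sinα = 130.1 kN/m
Resisting = 88.5 + 364.9·tan27.6° = 88.5 + 190.8 = 279.3 kN/m
FS = 279.3 / 130.1 = 2.146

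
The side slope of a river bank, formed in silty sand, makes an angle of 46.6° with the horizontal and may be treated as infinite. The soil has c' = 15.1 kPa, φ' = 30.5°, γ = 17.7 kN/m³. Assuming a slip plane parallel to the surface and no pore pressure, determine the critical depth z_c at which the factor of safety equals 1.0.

z_c = 3.86 m

Setting FS = 1.00 in FS = [c' + γz cos²β tanφ'] / [γz sinβ cosβ] and solving for z:
z = c' / [γ cosβ (FS·sinβ − cosβ·tanφ')]
  = 15.1 / [17.7·cos46.6°·(1.00·sin46.6° − cos46.6°·tan30.5°)]
  = 15.1 / [17.7·0.6871·(1.00·0.7266 − 0.6871·0.5890)]
  = 15.1 / 3.9142 = 3.858 m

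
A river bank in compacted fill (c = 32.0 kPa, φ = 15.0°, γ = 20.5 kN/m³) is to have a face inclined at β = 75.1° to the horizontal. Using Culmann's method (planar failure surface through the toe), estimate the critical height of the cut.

Culmann's analysis gives the critical failure plane at α_cr = (β + φ)/2 = (75.1 + 15.0)/2 = 45.0°, and the critical height
H_c = (4c/γ) · sinβ cosφ / [1 − cos(β − φ)]
    = (4·32.0/20.5) · sin75.1°·cos15.0° / [1 − cos(60.1°)]
    = 6.244 · 0.9664·0.9659 / [1 − 0.4985]
    = 6.244 · 0.9334 / 0.5015
    = 11.62 m

H_c = 11.62 m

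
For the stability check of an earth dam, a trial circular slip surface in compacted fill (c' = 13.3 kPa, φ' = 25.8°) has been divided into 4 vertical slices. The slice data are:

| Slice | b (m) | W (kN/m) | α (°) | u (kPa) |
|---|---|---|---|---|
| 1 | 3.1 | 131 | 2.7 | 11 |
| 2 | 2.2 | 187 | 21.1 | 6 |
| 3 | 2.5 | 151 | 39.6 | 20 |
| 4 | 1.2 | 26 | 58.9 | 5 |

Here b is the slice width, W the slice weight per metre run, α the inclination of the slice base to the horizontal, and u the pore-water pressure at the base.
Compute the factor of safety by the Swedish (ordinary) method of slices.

FS = 1.55

Ordinary method of slices: FS = Σ[c'·Δl_i + (W_i cosα_i − u_i·Δl_i)·tanφ'] / Σ W_i sinα_i, with Δl_i = b_i / cosα_i.
Slice 1: Δl = 3.1/cos2.7° = 3.103 m; N'_1 = 131·cos2.7° − 11·3.103 = 96.7; c'Δl = 41.28; W sinα = 6.2
Slice 2: Δl = 2.2/cos21.1° = 2.358 m; N'_2 = 187·cos21.1° − 6·2.358 = 160.3; c'Δl = 31.36; W sinα = 67.3
Slice 3: Δl = 2.5/cos39.6° = 3.245 m; N'_3 = 151·cos39.6° − 20·3.245 = 51.5; c'Δl = 43.15; W sinα = 96.3
Slice 4: Δl = 1.2/cos58.9° = 2.323 m; N'_4 = 26·cos58.9° − 5·2.323 = 1.8; c'Δl = 30.90; W sinα = 22.3
Σc'Δl = 146.7 kN/m; ΣN' = 310.3 kN/m; ΣW sinα = 192.0 kN/m
Resisting = 146.7 + 310.3·tan25.8° = 146.7 + 150.0 = 296.7 kN/m
FS = 296.7 / 192.0 = 1.545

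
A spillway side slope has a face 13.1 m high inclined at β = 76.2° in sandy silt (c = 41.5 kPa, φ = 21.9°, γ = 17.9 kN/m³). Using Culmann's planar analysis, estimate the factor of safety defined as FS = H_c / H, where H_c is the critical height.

FS = 1.53

H_c = (4c/γ) · sinβ cosφ / [1 − cos(β − φ)]
    = (4·41.5/17.9) · sin76.2°·cos21.9° / [1 − cos54.3°]
    = 9.274 · 0.9011 / 0.4165 = 20.06 m
FS = H_c / H = 20.06 / 13.1 = 1.532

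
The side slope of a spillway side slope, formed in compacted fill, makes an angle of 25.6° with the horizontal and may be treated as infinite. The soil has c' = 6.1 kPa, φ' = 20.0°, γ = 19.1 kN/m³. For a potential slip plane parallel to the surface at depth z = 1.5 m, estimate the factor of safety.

For an infinite slope with a slip plane parallel to the surface (no pore pressure): FS = [c' + γz cos²β tanφ'] / [γz sinβ cosβ].
γz = 19.1·1.5 = 28.65 kN/m²
Numerator = 6.1 + 28.65·cos²25.6°·tan20.0° = 6.1 + 28.65·0.8133·0.3640 = 14.581 kPa
Denominator = 28.65·sin25.6°·cos25.6° = 28.65·0.4321·0.9018 = 11.164 kPa
FS = 14.581 / 11.164 = 1.306

FS = 1.31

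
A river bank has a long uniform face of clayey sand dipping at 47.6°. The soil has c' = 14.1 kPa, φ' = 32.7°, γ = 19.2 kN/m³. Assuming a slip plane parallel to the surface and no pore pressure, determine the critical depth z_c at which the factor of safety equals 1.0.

Setting FS = 1.00 in FS = [c' + γz cos²β tanφ'] / [γz sinβ cosβ] and solving for z:
z = c' / [γ cosβ (FS·sinβ − cosβ·tanφ')]
  = 14.1 / [19.2·cos47.6°·(1.00·sin47.6° − cos47.6°·tan32.7°)]
  = 14.1 / [19.2·0.6743·(1.00·0.7385 − 0.6743·0.6420)]
  = 14.1 / 3.9560 = 3.564 m

z_c = 3.56 m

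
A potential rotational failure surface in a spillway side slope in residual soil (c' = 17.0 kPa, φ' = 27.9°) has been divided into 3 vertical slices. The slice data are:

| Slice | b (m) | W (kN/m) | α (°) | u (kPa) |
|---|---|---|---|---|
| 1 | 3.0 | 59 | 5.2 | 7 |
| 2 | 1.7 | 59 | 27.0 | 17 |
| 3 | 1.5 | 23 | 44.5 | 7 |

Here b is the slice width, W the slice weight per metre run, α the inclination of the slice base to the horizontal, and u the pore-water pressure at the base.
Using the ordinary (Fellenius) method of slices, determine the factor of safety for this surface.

Ordinary method of slices: FS = Σ[c'·Δl_i + (W_i cosα_i − u_i·Δl_i)·tanφ'] / Σ W_i sinα_i, with Δl_i = b_i / cosα_i.
Slice 1: Δl = 3.0/cos5.2° = 3.012 m; N'_1 = 59·cos5.2° − 7·3.012 = 37.7; c'Δl = 51.21; W sinα = 5.3
Slice 2: Δl = 1.7/cos27.0° = 1.908 m; N'_2 = 59·cos27.0° − 17·1.908 = 20.1; c'Δl = 32.44; W sinα = 26.8
Slice 3: Δl = 1.5/cos44.5° = 2.103 m; N'_3 = 23·cos44.5° − 7·2.103 = 1.7; c'Δl = 35.75; W sinα = 16.1
Σc'Δl = 119.4 kN/m; ΣN' = 59.5 kN/m; ΣW sinα = 48.3 kN/m
Resisting = 119.4 + 59.5·tan27.9° = 119.4 + 31.5 = 150.9 kN/m
FS = 150.9 / 48.3 = 3.127

FS = 3.13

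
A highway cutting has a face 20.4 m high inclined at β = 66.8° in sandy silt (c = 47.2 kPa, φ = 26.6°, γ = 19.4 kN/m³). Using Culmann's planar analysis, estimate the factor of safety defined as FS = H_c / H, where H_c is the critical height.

FS = 1.66

H_c = (4c/γ) · sinβ cosφ / [1 − cos(β − φ)]
    = (4·47.2/19.4) · sin66.8°·cos26.6° / [1 − cos40.2°]
    = 9.732 · 0.8218 / 0.2362 = 33.86 m
FS = H_c / H = 33.86 / 20.4 = 1.660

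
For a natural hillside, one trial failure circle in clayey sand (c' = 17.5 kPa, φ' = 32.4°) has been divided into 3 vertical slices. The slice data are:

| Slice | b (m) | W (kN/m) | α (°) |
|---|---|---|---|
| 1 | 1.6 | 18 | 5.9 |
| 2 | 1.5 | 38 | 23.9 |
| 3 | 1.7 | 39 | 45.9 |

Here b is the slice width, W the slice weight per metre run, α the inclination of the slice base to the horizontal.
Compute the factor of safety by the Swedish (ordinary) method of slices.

Ordinary method of slices: FS = Σ[c'·Δl_i + (W_i cosα_i)·tanφ'] / Σ W_i sinα_i, with Δl_i = b_i / cosα_i.
Slice 1: Δl = 1.6/cos5.9° = 1.609 m; N'_1 = 18·cos5.9° = 17.9; c'Δl = 28.15; W sinα = 1.9
Slice 2: Δl = 1.5/cos23.9° = 1.641 m; N'_2 = 38·cos23.9° = 34.7; c'Δl = 28.71; W sinα = 15.4
Slice 3: Δl = 1.7/cos45.9° = 2.443 m; N'_3 = 39·cos45.9° = 27.1; c'Δl = 42.75; W sinα = 28.0
Σc'Δl = 99.6 kN/m; ΣN' = 79.8 kN/m; ΣW sinα = 45.3 kN/m
Resisting = 99.6 + 79.8·tan32.4° = 99.6 + 50.6 = 150.2 kN/m
FS = 150.2 / 45.3 = 3.320

FS = 3.32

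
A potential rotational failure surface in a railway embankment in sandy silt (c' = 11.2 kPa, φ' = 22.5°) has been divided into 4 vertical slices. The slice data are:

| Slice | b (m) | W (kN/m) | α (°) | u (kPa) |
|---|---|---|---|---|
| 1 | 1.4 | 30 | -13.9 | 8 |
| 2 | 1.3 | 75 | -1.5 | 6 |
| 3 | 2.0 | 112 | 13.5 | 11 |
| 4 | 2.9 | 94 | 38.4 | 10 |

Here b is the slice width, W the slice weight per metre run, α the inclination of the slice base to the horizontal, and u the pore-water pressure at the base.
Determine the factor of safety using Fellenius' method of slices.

FS = 2.40

Ordinary method of slices: FS = Σ[c'·Δl_i + (W_i cosα_i − u_i·Δl_i)·tanφ'] / Σ W_i sinα_i, with Δl_i = b_i / cosα_i.
Slice 1: Δl = 1.4/cos(-13.9°) = 1.442 m; N'_1 = 30·cos(-13.9°) − 8·1.442 = 17.6; c'Δl = 16.15; W sinα = -7.2
Slice 2: Δl = 1.3/cos(-1.5°) = 1.300 m; N'_2 = 75·cos(-1.5°) − 6·1.300 = 67.2; c'Δl = 14.56; W sinα = -2.0
Slice 3: Δl = 2.0/cos13.5° = 2.057 m; N'_3 = 112·cos13.5° − 11·2.057 = 86.3; c'Δl = 23.04; W sinα = 26.1
Slice 4: Δl = 2.9/cos38.4° = 3.700 m; N'_4 = 94·cos38.4° − 10·3.700 = 36.7; c'Δl = 41.44; W sinα = 58.4
Σc'Δl = 95.2 kN/m; ΣN' = 207.7 kN/m; ΣW sinα = 75.4 kN/m
Resisting = 95.2 + 207.7·tan22.5° = 95.2 + 86.0 = 181.2 kN/m
FS = 181.2 / 75.4 = 2.405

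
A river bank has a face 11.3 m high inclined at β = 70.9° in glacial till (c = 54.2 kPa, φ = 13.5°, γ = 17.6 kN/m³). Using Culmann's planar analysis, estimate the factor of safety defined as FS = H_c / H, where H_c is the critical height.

FS = 2.17

H_c = (4c/γ) · sinβ cosφ / [1 − cos(β − φ)]
    = (4·54.2/17.6) · sin70.9°·cos13.5° / [1 − cos57.4°]
    = 12.318 · 0.9188 / 0.4612 = 24.54 m
FS = H_c / H = 24.54 / 11.3 = 2.172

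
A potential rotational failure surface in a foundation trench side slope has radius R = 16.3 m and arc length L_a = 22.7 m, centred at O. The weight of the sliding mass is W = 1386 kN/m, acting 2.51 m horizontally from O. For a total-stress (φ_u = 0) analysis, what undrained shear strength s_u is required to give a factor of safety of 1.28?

s_u = 12.0 kPa

FS = s_u·L_a·R / (W·d), so s_u = FS·W·d / (L_a·R).
s_u = 1.28·1386·2.51 / (22.70·16.3) = 4452.9 / 370.01 = 12.03 kPa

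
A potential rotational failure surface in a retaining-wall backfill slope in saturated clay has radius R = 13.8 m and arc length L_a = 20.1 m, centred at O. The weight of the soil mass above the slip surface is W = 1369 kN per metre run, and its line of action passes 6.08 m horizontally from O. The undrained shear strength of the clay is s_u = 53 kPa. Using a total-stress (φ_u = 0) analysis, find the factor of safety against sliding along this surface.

Taking moments about the centre O, the resisting moment is provided by the undrained shear strength acting along the arc:
M_R = s_u·L_a·R = 53·20.10·13.8 = 14701.1 kN·m/m
M_D = W·d = 1369·6.08 = 8323.5 kN·m/m
FS = M_R / M_D = 14701.1 / 8323.5 = 1.766

FS = 1.77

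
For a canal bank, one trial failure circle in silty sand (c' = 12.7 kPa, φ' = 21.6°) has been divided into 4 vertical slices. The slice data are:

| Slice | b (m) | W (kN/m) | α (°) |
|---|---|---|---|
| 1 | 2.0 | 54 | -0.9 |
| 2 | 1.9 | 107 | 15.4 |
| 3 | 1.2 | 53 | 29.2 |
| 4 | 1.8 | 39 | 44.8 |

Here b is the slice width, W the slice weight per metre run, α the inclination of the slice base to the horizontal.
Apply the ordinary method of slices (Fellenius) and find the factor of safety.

FS = 2.37

Ordinary method of slices: FS = Σ[c'·Δl_i + (W_i cosα_i)·tanφ'] / Σ W_i sinα_i, with Δl_i = b_i / cosα_i.
Slice 1: Δl = 2.0/cos(-0.9°) = 2.000 m; N'_1 = 54·cos(-0.9°) = 54.0; c'Δl = 25.40; W sinα = -0.8
Slice 2: Δl = 1.9/cos15.4° = 1.971 m; N'_2 = 107·cos15.4° = 103.2; c'Δl = 25.03; W sinα = 28.4
Slice 3: Δl = 1.2/cos29.2° = 1.375 m; N'_3 = 53·cos29.2° = 46.3; c'Δl = 17.46; W sinα = 25.9
Slice 4: Δl = 1.8/cos44.8° = 2.537 m; N'_4 = 39·cos44.8° = 27.7; c'Δl = 32.22; W sinα = 27.5
Σc'Δl = 100.1 kN/m; ΣN' = 231.1 kN/m; ΣW sinα = 80.9 kN/m
Resisting = 100.1 + 231.1·tan21.6° = 100.1 + 91.5 = 191.6 kN/m
FS = 191.6 / 80.9 = 2.368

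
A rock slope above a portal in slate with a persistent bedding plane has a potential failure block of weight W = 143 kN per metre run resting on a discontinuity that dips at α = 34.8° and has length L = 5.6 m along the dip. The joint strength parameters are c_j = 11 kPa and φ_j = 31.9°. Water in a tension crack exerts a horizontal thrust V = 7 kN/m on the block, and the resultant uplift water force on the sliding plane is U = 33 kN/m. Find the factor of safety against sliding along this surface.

Resolving the block weight along and normal to the plane and applying the Mohr–Coulomb strength on the joint:
N' = W cosα − U − V sinα = 143·cos34.8° − 33 − 7·sin34.8° = 80.4 kN/m
Driving force T = W sinα + V cosα = 143·sin34.8° + 7·cos34.8° = 87.4 kN/m
Resisting force R = c_j·L + N'·tanφ_j = 11·5.6 + 80.4·tan31.9° = 61.6 + 50.1 = 111.7 kN/m
FS = R / T = 111.7 / 87.4 = 1.278

FS = 1.28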